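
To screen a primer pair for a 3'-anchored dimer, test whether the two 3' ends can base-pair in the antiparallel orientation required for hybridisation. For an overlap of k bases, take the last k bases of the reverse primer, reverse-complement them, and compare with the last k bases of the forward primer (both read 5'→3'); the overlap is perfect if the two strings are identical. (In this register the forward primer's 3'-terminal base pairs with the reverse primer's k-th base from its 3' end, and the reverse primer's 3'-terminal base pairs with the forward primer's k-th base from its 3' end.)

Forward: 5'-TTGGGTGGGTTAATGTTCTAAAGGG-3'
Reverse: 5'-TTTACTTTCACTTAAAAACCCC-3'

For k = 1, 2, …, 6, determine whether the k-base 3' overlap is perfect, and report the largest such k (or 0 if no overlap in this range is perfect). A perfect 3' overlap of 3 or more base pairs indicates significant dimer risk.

Longest perfect overlap: 3 complementary base pairs; significant dimer risk (threshold 3).

Last 6 bases (5'→3') — forward …AAAGGG, reverse …AACCCC.
Reverse complement of the reverse primer's last 6 bases: GGGGTT; its first k bases are the reverse complement of the reverse primer's last k bases, so a perfect k-base overlap needs the forward primer's last k bases to equal them.
Comparing (forward last k vs required): k=1: G vs G ✓; k=2: GG vs GG ✓; k=3: GGG vs GGG ✓; k=4: AGGG vs GGGG ✗; k=5: AAGGG vs GGGGT ✗; k=6: AAAGGG vs GGGGTT ✗.
Perfect overlaps at k = 1, 2, 3; the largest is 3.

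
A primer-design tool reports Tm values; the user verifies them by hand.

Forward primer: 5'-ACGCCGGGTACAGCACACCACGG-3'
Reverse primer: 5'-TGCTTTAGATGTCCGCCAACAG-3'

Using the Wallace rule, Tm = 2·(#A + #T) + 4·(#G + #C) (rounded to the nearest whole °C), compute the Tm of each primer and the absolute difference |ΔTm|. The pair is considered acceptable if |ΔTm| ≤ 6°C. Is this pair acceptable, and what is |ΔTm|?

Forward: A=6 T=1 G=7 C=9 → Tm = 2·7 + 4·16 = 78°C.
Reverse: A=5 T=6 G=5 C=6 → Tm = 2·11 + 4·11 = 66°C.
|ΔTm| = |78 − 66| = 12°C, > 6°C.

|ΔTm| = 12°C; the pair is not acceptable.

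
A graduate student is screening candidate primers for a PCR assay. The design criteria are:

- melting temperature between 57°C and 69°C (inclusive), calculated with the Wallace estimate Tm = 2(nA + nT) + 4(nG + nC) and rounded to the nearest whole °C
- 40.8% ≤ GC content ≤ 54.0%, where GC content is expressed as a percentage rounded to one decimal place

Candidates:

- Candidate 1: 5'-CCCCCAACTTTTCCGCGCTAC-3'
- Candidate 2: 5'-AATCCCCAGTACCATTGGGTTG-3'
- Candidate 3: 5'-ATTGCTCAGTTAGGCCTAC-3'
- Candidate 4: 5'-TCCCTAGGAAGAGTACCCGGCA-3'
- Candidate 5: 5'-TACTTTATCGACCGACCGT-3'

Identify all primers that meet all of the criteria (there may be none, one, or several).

Candidate 1 (21 nt, A=3 T=5 G=2 C=11): Tm = 2·8 + 4·13 = 68°C ✓; GC 13/21 = 61.9%, outside 40.8–54.0% ✗ — fails.
Candidate 2 (22 nt, A=5 T=6 G=5 C=6): Tm = 2·11 + 4·11 = 66°C ✓; GC 11/22 = 50.0% ✓ — passes.
Candidate 3 (19 nt, A=4 T=6 G=4 C=5): Tm = 2·10 + 4·9 = 56°C, outside 57–69°C ✗; GC 9/19 = 47.4% ✓ — fails.
Candidate 4 (22 nt, A=6 T=3 G=6 C=7): Tm = 2·9 + 4·13 = 70°C, outside 57–69°C ✗; GC 13/22 = 59.1%, outside 40.8–54.0% ✗ — fails.
Candidate 5 (19 nt, A=4 T=6 G=3 C=6): Tm = 2·10 + 4·9 = 56°C, outside 57–69°C ✗; GC 9/19 = 47.4% ✓ — fails.

Candidate 2 only.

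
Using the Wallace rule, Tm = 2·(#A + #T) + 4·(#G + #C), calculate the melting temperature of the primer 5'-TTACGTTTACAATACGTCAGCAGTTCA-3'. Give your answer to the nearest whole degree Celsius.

74°C

Base counts: A=8, T=9, G=4, C=6 (length 27).
Tm = 2·(8+9) + 4·(4+6) = 2·17 + 4·10 = 34 + 40 = 74°C.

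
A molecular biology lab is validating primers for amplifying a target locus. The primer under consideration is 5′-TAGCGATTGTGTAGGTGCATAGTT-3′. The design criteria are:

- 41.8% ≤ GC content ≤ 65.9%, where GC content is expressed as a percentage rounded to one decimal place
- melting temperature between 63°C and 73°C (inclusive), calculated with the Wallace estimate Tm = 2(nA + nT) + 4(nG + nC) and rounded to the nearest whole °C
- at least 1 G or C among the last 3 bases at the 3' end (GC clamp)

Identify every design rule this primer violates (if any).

Base counts: A=5, T=9, G=8, C=2 (length 24).
GC content: GC 10/24 = 41.7%, outside 41.8–65.9% ✗
Tm: Tm = 2·14 + 4·10 = 68°C ✓
GC clamp: 3' end GTT has 1 G/C ✓

Fails: GC content.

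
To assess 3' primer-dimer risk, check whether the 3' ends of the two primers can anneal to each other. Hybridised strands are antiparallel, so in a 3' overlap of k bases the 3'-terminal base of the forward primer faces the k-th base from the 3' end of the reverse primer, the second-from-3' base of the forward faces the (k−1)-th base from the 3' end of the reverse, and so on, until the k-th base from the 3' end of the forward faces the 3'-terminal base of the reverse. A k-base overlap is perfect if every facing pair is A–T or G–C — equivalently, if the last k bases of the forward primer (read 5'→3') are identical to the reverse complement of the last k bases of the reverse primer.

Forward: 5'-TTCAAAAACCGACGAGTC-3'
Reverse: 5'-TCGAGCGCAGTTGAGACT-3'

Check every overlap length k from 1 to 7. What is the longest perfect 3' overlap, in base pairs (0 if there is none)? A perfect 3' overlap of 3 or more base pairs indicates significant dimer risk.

Last 7 bases (5'→3') — forward …ACGAGTC, reverse …TGAGACT.
Reverse complement of the reverse primer's last 7 bases: AGTCTCA; its first k bases are the reverse complement of the reverse primer's last k bases, so a perfect k-base overlap needs the forward primer's last k bases to equal them.
Comparing (forward last k vs required): k=1: C vs A ✗; k=2: TC vs AG ✗; k=3: GTC vs AGT ✗; k=4: AGTC vs AGTC ✓; k=5: GAGTC vs AGTCT ✗; k=6: CGAGTC vs AGTCTC ✗; k=7: ACGAGTC vs AGTCTCA ✗.
Only k = 4 is perfect, so the longest perfect 3' overlap is 4.

Longest perfect overlap: 4 complementary base pairs; significant dimer risk (threshold 3).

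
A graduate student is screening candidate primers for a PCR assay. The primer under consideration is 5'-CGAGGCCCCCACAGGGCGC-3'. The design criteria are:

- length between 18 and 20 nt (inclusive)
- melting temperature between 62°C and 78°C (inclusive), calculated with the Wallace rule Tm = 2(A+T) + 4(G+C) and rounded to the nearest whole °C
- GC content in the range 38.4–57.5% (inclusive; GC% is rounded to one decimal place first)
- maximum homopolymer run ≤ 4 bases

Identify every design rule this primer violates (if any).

Fails: GC content, homopolymer run.

Base counts: A=3, T=0, G=7, C=9 (length 19).
length: length 19 ✓
Tm: Tm = 2·3 + 4·16 = 70°C ✓
GC content: GC 16/19 = 84.2%, outside 38.4–57.5% ✗
homopolymer run: longest run = 5, exceeds 4 ✗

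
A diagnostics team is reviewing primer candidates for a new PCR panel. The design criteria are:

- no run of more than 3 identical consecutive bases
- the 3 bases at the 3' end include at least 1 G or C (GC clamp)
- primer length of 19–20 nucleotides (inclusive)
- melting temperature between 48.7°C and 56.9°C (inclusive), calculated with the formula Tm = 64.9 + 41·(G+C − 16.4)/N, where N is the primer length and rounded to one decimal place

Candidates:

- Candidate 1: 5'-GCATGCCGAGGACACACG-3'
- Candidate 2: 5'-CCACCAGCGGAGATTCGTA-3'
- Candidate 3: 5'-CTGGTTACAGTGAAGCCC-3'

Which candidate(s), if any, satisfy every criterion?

Candidate 2 only.

Candidate 1 (18 nt, A=5 T=1 G=6 C=6): longest run = 2 ✓; 3' end ACG has 2 G/C ✓; length 18, outside 19–20 ✗; Tm = 64.9 + 41·(12 − 16.4)/18 = 54.9°C ✓ — fails.
Candidate 2 (19 nt, A=5 T=3 G=5 C=6): longest run = 2 ✓; 3' end GTA has 1 G/C ✓; length 19 ✓; Tm = 64.9 + 41·(11 − 16.4)/19 = 53.2°C ✓ — passes.
Candidate 3 (18 nt, A=4 T=4 G=5 C=5): longest run = 3 ✓; 3' end CCC has 3 G/C ✓; length 18, outside 19–20 ✗; Tm = 64.9 + 41·(10 − 16.4)/18 = 50.3°C ✓ — fails.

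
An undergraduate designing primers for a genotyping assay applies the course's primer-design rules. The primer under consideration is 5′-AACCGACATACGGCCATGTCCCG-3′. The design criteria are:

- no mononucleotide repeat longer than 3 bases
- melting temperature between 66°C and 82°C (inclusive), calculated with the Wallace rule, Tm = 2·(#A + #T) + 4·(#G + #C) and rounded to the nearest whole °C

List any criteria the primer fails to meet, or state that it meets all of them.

Base counts: A=6, T=3, G=5, C=9 (length 23).
homopolymer run: longest run = 3 ✓
Tm: Tm = 2·9 + 4·14 = 74°C ✓

Meets all criteria.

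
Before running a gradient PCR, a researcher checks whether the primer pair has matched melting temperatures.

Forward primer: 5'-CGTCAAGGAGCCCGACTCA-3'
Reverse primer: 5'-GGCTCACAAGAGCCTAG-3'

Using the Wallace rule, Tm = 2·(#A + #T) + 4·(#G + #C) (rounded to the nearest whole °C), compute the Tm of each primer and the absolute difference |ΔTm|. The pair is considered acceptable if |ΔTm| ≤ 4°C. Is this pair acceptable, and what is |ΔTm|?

Forward: A=5 T=2 G=5 C=7 → Tm = 2·7 + 4·12 = 62°C.
Reverse: A=5 T=2 G=5 C=5 → Tm = 2·7 + 4·10 = 54°C.
|ΔTm| = |62 − 54| = 8°C, > 4°C.

|ΔTm| = 8°C; the pair is not acceptable.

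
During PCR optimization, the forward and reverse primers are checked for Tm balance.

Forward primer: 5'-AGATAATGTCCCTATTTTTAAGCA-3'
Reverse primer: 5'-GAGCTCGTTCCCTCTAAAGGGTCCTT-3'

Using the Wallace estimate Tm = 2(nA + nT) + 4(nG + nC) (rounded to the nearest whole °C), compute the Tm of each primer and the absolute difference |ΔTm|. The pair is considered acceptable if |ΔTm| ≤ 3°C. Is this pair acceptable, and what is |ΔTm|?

|ΔTm| = 18°C; the pair is not acceptable.

Forward: A=8 T=9 G=3 C=4 → Tm = 2·17 + 4·7 = 62°C.
Reverse: A=4 T=8 G=6 C=8 → Tm = 2·12 + 4·14 = 80°C.
|ΔTm| = |62 − 80| = 18°C, > 3°C.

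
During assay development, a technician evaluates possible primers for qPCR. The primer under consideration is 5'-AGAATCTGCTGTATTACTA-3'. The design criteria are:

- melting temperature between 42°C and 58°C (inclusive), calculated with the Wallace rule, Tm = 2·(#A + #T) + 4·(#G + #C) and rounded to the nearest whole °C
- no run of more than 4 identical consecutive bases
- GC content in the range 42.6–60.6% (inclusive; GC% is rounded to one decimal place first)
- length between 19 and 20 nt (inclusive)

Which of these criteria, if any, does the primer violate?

Fails: GC content.

Base counts: A=6, T=7, G=3, C=3 (length 19).
Tm: Tm = 2·13 + 4·6 = 50°C ✓
homopolymer run: longest run = 2 ✓
GC content: GC 6/19 = 31.6%, outside 42.6–60.6% ✗
length: length 19 ✓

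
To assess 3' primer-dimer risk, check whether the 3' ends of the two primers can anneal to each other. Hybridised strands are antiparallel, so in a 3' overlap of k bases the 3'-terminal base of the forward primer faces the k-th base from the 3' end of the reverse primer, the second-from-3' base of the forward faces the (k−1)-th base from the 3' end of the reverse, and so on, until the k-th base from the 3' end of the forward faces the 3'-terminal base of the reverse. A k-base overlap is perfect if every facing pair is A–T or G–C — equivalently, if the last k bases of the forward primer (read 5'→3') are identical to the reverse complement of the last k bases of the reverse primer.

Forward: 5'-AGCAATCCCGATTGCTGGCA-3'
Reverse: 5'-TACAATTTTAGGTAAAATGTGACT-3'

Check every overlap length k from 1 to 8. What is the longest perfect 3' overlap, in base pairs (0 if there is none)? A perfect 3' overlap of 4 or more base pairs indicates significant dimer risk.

Last 8 bases (5'→3') — forward …TGCTGGCA, reverse …ATGTGACT.
Reverse complement of the reverse primer's last 8 bases: AGTCACAT; its first k bases are the reverse complement of the reverse primer's last k bases, so a perfect k-base overlap needs the forward primer's last k bases to equal them.
Comparing (forward last k vs required): k=1: A vs A ✓; k=2: CA vs AG ✗; k=3: GCA vs AGT ✗; k=4: GGCA vs AGTC ✗; k=5: TGGCA vs AGTCA ✗; k=6: CTGGCA vs AGTCAC ✗; k=7: GCTGGCA vs AGTCACA ✗; k=8: TGCTGGCA vs AGTCACAT ✗.
Only k = 1 is perfect, so the longest perfect 3' overlap is 1.

Longest perfect overlap: 1 complementary base pair; below the dimer-risk threshold (threshold 4).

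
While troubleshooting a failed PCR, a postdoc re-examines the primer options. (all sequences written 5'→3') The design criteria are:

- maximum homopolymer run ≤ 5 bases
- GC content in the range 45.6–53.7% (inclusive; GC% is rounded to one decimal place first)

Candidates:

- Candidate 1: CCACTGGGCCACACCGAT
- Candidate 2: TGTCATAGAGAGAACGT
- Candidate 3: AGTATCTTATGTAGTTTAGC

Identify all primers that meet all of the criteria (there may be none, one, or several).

None of the candidates satisfy all criteria.

Candidate 1 (18 nt, A=4 T=2 G=4 C=8): longest run = 3 ✓; GC 12/18 = 66.7%, outside 45.6–53.7% ✗ — fails.
Candidate 2 (17 nt, A=6 T=4 G=5 C=2): longest run = 2 ✓; GC 7/17 = 41.2%, outside 45.6–53.7% ✗ — fails.
Candidate 3 (20 nt, A=5 T=9 G=4 C=2): longest run = 3 ✓; GC 6/20 = 30.0%, outside 45.6–53.7% ✗ — fails.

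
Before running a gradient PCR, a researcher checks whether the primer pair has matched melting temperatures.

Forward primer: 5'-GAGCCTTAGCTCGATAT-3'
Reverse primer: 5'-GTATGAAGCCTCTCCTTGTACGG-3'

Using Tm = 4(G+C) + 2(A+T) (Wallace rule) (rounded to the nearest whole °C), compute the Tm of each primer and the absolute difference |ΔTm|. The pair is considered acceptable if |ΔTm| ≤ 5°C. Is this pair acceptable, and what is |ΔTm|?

|ΔTm| = 20°C; the pair is not acceptable.

Forward: A=4 T=5 G=4 C=4 → Tm = 2·9 + 4·8 = 50°C.
Reverse: A=4 T=7 G=6 C=6 → Tm = 2·11 + 4·12 = 70°C.
|ΔTm| = |50 − 70| = 20°C, > 5°C.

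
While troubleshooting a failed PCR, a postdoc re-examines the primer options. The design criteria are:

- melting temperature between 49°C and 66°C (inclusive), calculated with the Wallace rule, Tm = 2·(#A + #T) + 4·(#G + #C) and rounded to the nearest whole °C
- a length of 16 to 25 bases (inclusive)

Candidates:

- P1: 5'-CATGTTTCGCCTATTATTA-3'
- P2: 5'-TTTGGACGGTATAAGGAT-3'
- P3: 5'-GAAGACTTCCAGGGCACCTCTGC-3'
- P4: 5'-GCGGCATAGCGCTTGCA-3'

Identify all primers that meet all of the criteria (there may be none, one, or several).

P1 (19 nt, A=4 T=9 G=2 C=4): Tm = 2·13 + 4·6 = 50°C ✓; length 19 ✓ — passes.
P2 (18 nt, A=5 T=6 G=6 C=1): Tm = 2·11 + 4·7 = 50°C ✓; length 18 ✓ — passes.
P3 (23 nt, A=5 T=4 G=6 C=8): Tm = 2·9 + 4·14 = 74°C, outside 49–66°C ✗; length 23 ✓ — fails.
P4 (17 nt, A=3 T=3 G=6 C=5): Tm = 2·6 + 4·11 = 56°C ✓; length 17 ✓ — passes.

P1, P2 and P4.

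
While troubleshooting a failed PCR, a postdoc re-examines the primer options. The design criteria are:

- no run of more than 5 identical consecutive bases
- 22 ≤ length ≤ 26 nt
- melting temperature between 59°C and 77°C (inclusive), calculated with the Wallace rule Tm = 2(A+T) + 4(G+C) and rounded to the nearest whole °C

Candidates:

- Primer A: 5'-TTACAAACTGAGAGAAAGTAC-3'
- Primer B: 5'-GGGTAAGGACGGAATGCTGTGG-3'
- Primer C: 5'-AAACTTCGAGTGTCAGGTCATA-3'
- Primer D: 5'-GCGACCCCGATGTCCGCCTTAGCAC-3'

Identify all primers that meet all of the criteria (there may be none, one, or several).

Primer B and Primer C.

Primer A (21 nt, A=10 T=4 G=4 C=3): longest run = 3 ✓; length 21, outside 22–26 ✗; Tm = 2·14 + 4·7 = 56°C, outside 59–77°C ✗ — fails.
Primer B (22 nt, A=5 T=4 G=11 C=2): longest run = 3 ✓; length 22 ✓; Tm = 2·9 + 4·13 = 70°C ✓ — passes.
Primer C (22 nt, A=7 T=6 G=5 C=4): longest run = 3 ✓; length 22 ✓; Tm = 2·13 + 4·9 = 62°C ✓ — passes.
Primer D (25 nt, A=4 T=4 G=6 C=11): longest run = 4 ✓; length 25 ✓; Tm = 2·8 + 4·17 = 84°C, outside 59–77°C ✗ — fails.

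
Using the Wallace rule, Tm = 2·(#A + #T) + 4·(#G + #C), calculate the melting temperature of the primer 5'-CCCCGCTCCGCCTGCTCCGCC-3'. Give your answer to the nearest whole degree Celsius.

78°C

Base counts: A=0, T=3, G=4, C=14 (length 21).
Tm = 2·(0+3) + 4·(4+14) = 2·3 + 4·18 = 6 + 72 = 78°C.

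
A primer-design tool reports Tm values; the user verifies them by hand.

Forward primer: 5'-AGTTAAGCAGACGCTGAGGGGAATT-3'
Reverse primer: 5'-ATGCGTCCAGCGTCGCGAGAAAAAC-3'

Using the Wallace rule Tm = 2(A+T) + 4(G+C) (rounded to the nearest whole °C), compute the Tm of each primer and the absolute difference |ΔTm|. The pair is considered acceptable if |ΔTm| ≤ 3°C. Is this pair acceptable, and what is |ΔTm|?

Forward: A=8 T=5 G=9 C=3 → Tm = 2·13 + 4·12 = 74°C.
Reverse: A=8 T=3 G=7 C=7 → Tm = 2·11 + 4·14 = 78°C.
|ΔTm| = |74 − 78| = 4°C, > 3°C.

|ΔTm| = 4°C; the pair is not acceptable.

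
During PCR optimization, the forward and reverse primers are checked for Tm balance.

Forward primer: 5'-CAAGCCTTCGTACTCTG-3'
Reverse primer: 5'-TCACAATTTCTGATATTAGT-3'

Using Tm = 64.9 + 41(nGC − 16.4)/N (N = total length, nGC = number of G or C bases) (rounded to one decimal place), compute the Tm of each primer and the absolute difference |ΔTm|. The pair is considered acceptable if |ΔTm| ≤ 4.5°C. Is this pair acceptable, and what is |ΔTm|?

Forward: G+C = 9, N = 17 → Tm = 64.9 + 41·(9 − 16.4)/17 = 47.1°C.
Reverse: G+C = 5, N = 20 → Tm = 64.9 + 41·(5 − 16.4)/20 = 41.5°C.
|ΔTm| = |47.1 − 41.5| = 5.6°C, > 4.5°C.

|ΔTm| = 5.6°C; the pair is not acceptable.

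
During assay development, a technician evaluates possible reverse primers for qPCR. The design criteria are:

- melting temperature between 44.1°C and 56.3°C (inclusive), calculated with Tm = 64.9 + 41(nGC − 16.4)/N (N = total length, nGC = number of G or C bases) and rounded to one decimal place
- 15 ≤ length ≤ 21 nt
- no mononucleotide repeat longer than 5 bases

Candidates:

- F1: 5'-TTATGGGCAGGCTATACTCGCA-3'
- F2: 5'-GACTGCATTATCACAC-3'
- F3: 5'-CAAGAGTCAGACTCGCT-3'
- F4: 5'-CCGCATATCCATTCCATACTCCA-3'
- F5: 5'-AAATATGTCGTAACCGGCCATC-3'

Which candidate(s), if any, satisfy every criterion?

F3 only.

F1 (22 nt, A=5 T=6 G=6 C=5): Tm = 64.9 + 41·(11 − 16.4)/22 = 54.8°C ✓; length 22, outside 15–21 ✗; longest run = 3 ✓ — fails.
F2 (16 nt, A=5 T=4 G=2 C=5): Tm = 64.9 + 41·(7 − 16.4)/16 = 40.8°C, outside 44.1–56.3°C ✗; length 16 ✓; longest run = 2 ✓ — fails.
F3 (17 nt, A=5 T=3 G=4 C=5): Tm = 64.9 + 41·(9 − 16.4)/17 = 47.1°C ✓; length 17 ✓; longest run = 2 ✓ — passes.
F4 (23 nt, A=6 T=6 G=1 C=10): Tm = 64.9 + 41·(11 − 16.4)/23 = 55.3°C ✓; length 23, outside 15–21 ✗; longest run = 2 ✓ — fails.
F5 (22 nt, A=7 T=5 G=4 C=6): Tm = 64.9 + 41·(10 − 16.4)/22 = 53.0°C ✓; length 22, outside 15–21 ✗; longest run = 3 ✓ — fails.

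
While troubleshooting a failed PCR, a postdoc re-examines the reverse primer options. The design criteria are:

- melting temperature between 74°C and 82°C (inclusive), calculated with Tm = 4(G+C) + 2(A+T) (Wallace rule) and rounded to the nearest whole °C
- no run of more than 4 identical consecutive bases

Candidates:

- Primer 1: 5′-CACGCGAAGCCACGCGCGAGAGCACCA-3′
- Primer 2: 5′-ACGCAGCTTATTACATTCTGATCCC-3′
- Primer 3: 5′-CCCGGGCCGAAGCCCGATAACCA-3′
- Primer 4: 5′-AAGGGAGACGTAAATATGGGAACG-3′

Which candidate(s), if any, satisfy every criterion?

Primer 3 only.

Primer 1 (27 nt, A=8 T=0 G=8 C=11): Tm = 2·8 + 4·19 = 92°C, outside 74–82°C ✗; longest run = 2 ✓ — fails.
Primer 2 (25 nt, A=6 T=8 G=3 C=8): Tm = 2·14 + 4·11 = 72°C, outside 74–82°C ✗; longest run = 3 ✓ — fails.
Primer 3 (23 nt, A=6 T=1 G=6 C=10): Tm = 2·7 + 4·16 = 78°C ✓; longest run = 3 ✓ — passes.
Primer 4 (24 nt, A=10 T=3 G=9 C=2): Tm = 2·13 + 4·11 = 70°C, outside 74–82°C ✗; longest run = 3 ✓ — fails.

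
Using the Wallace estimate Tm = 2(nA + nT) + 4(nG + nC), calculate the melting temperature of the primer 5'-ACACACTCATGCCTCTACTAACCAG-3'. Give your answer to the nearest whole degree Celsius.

74°C

Base counts: A=8, T=5, G=2, C=10 (length 25).
Tm = 2·(8+5) + 4·(2+10) = 2·13 + 4·12 = 26 + 48 = 74°C.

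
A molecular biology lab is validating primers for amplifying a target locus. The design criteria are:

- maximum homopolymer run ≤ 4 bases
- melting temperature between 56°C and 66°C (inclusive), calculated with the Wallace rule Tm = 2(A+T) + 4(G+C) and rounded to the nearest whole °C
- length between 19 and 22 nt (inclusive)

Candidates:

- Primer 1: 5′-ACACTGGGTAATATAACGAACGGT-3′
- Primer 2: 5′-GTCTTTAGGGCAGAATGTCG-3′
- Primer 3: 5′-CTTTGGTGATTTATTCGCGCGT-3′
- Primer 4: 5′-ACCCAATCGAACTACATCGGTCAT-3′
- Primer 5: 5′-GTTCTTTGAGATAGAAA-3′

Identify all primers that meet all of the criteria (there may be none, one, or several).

Primer 2 and Primer 3.

Primer 1 (24 nt, A=9 T=5 G=6 C=4): longest run = 3 ✓; Tm = 2·14 + 4·10 = 68°C, outside 56–66°C ✗; length 24, outside 19–22 ✗ — fails.
Primer 2 (20 nt, A=4 T=6 G=7 C=3): longest run = 3 ✓; Tm = 2·10 + 4·10 = 60°C ✓; length 20 ✓ — passes.
Primer 3 (22 nt, A=2 T=10 G=6 C=4): longest run = 3 ✓; Tm = 2·12 + 4·10 = 64°C ✓; length 22 ✓ — passes.
Primer 4 (24 nt, A=8 T=5 G=3 C=8): longest run = 3 ✓; Tm = 2·13 + 4·11 = 70°C, outside 56–66°C ✗; length 24, outside 19–22 ✗ — fails.
Primer 5 (17 nt, A=6 T=6 G=4 C=1): longest run = 3 ✓; Tm = 2·12 + 4·5 = 44°C, outside 56–66°C ✗; length 17, outside 19–22 ✗ — fails.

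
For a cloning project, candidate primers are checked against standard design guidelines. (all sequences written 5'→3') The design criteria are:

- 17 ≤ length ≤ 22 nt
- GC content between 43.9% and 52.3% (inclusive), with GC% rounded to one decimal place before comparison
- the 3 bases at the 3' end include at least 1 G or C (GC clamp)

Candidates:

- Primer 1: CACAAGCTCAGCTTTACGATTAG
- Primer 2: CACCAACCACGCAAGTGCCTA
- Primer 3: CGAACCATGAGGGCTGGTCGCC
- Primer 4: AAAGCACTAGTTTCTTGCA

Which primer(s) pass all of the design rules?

None of the candidates satisfy all criteria.

Primer 1 (23 nt, A=7 T=6 G=4 C=6): length 23, outside 17–22 ✗; GC 10/23 = 43.5%, outside 43.9–52.3% ✗; 3' end TAG has 1 G/C ✓ — fails.
Primer 2 (21 nt, A=7 T=2 G=3 C=9): length 21 ✓; GC 12/21 = 57.1%, outside 43.9–52.3% ✗; 3' end CTA has 1 G/C ✓ — fails.
Primer 3 (22 nt, A=4 T=3 G=8 C=7): length 22 ✓; GC 15/22 = 68.2%, outside 43.9–52.3% ✗; 3' end GCC has 3 G/C ✓ — fails.
Primer 4 (19 nt, A=6 T=6 G=3 C=4): length 19 ✓; GC 7/19 = 36.8%, outside 43.9–52.3% ✗; 3' end GCA has 2 G/C ✓ — fails.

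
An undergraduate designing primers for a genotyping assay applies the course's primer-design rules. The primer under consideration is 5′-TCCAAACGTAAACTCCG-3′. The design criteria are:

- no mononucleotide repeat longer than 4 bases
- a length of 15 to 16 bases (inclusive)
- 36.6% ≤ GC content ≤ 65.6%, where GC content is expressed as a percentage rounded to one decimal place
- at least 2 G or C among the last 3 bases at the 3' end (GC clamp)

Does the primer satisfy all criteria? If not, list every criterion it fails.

Fails: length.

Base counts: A=6, T=3, G=2, C=6 (length 17).
homopolymer run: longest run = 3 ✓
length: length 17, outside 15–16 ✗
GC content: GC 8/17 = 47.1% ✓
GC clamp: 3' end CCG has 3 G/C ✓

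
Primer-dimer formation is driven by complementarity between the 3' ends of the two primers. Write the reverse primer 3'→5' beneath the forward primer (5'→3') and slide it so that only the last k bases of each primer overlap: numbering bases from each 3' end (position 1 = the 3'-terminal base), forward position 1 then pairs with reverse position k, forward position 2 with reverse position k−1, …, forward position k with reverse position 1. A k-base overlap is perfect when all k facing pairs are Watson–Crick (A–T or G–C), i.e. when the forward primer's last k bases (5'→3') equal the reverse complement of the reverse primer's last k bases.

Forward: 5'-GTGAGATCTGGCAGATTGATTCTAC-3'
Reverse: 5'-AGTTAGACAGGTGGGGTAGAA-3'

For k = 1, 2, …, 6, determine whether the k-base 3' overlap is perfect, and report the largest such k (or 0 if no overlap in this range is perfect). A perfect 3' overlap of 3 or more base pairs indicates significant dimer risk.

Last 6 bases (5'→3') — forward …TTCTAC, reverse …GTAGAA.
Reverse complement of the reverse primer's last 6 bases: TTCTAC; its first k bases are the reverse complement of the reverse primer's last k bases, so a perfect k-base overlap needs the forward primer's last k bases to equal them.
Comparing (forward last k vs required): k=1: C vs T ✗; k=2: AC vs TT ✗; k=3: TAC vs TTC ✗; k=4: CTAC vs TTCT ✗; k=5: TCTAC vs TTCTA ✗; k=6: TTCTAC vs TTCTAC ✓.
Only k = 6 is perfect, so the longest perfect 3' overlap is 6.

Longest perfect overlap: 6 complementary base pairs; significant dimer risk (threshold 3).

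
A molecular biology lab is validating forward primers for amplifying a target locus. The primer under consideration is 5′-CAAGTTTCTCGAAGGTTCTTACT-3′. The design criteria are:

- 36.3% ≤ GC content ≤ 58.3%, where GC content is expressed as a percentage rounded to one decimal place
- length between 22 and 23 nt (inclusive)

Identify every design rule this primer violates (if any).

Base counts: A=5, T=9, G=4, C=5 (length 23).
GC content: GC 9/23 = 39.1% ✓
length: length 23 ✓

Meets all criteria.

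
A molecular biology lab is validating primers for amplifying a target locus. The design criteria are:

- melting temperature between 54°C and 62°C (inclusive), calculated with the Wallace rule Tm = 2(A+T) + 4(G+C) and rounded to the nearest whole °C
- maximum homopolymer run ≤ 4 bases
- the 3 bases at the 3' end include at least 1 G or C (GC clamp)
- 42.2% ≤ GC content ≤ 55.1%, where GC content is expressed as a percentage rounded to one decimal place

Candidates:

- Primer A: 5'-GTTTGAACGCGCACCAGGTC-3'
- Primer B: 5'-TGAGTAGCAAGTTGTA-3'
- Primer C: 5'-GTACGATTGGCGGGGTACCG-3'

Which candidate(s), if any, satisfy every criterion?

None of the candidates satisfy all criteria.

Primer A (20 nt, A=4 T=4 G=6 C=6): Tm = 2·8 + 4·12 = 64°C, outside 54–62°C ✗; longest run = 3 ✓; 3' end GTC has 2 G/C ✓; GC 12/20 = 60.0%, outside 42.2–55.1% ✗ — fails.
Primer B (16 nt, A=5 T=5 G=5 C=1): Tm = 2·10 + 4·6 = 44°C, outside 54–62°C ✗; longest run = 2 ✓; 3' end GTA has 1 G/C ✓; GC 6/16 = 37.5%, outside 42.2–55.1% ✗ — fails.
Primer C (20 nt, A=3 T=4 G=9 C=4): Tm = 2·7 + 4·13 = 66°C, outside 54–62°C ✗; longest run = 4 ✓; 3' end CCG has 3 G/C ✓; GC 13/20 = 65.0%, outside 42.2–55.1% ✗ — fails.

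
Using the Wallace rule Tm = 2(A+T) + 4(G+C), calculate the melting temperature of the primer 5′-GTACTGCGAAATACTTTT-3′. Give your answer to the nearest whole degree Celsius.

48°C

Base counts: A=5, T=7, G=3, C=3 (length 18).
Tm = 2·(5+7) + 4·(3+3) = 2·12 + 4·6 = 24 + 24 = 48°C.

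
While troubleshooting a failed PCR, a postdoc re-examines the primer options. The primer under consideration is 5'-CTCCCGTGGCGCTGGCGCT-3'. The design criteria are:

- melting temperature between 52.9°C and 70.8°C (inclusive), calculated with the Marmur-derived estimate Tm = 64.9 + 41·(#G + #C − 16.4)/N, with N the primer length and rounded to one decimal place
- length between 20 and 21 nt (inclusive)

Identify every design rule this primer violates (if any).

Fails: length.

Base counts: A=0, T=4, G=7, C=8 (length 19).
Tm: Tm = 64.9 + 41·(15 − 16.4)/19 = 61.9°C ✓
length: length 19, outside 20–21 ✗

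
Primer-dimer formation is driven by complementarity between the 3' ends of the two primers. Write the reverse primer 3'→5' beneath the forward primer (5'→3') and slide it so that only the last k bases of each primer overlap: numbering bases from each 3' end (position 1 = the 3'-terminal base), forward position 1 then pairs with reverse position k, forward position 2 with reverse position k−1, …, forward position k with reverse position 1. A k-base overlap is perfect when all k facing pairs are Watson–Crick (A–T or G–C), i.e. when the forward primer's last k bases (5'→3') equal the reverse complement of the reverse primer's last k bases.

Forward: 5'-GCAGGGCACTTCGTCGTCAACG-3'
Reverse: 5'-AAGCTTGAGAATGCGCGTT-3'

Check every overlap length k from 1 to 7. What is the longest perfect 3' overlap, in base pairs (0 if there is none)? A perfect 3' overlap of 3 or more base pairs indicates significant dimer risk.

Last 7 bases (5'→3') — forward …GTCAACG, reverse …GCGCGTT.
Reverse complement of the reverse primer's last 7 bases: AACGCGC; its first k bases are the reverse complement of the reverse primer's last k bases, so a perfect k-base overlap needs the forward primer's last k bases to equal them.
Comparing (forward last k vs required): k=1: G vs A ✗; k=2: CG vs AA ✗; k=3: ACG vs AAC ✗; k=4: AACG vs AACG ✓; k=5: CAACG vs AACGC ✗; k=6: TCAACG vs AACGCG ✗; k=7: GTCAACG vs AACGCGC ✗.
Only k = 4 is perfect, so the longest perfect 3' overlap is 4.

Longest perfect overlap: 4 complementary base pairs; significant dimer risk (threshold 3).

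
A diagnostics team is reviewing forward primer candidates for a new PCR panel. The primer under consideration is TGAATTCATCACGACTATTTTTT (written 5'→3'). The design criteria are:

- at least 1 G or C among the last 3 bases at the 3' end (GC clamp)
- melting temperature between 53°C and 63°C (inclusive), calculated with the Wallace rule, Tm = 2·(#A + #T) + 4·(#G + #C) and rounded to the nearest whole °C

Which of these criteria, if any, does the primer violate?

Base counts: A=6, T=11, G=2, C=4 (length 23).
GC clamp: 3' end TTT has 0 G/C, need ≥1 ✗
Tm: Tm = 2·17 + 4·6 = 58°C ✓

Fails: GC clamp.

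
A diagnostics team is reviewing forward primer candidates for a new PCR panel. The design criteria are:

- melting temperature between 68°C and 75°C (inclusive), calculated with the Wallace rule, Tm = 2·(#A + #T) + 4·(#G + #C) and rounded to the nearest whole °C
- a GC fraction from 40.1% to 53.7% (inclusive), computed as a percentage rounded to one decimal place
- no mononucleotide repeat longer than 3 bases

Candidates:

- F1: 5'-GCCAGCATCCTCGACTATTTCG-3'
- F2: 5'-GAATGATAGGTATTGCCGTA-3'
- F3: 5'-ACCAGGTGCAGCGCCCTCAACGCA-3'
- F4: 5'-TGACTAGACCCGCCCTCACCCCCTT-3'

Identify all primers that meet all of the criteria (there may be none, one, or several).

F1 (22 nt, A=4 T=6 G=4 C=8): Tm = 2·10 + 4·12 = 68°C ✓; GC 12/22 = 54.5%, outside 40.1–53.7% ✗; longest run = 3 ✓ — fails.
F2 (20 nt, A=6 T=6 G=6 C=2): Tm = 2·12 + 4·8 = 56°C, outside 68–75°C ✗; GC 8/20 = 40.0%, outside 40.1–53.7% ✗; longest run = 2 ✓ — fails.
F3 (24 nt, A=6 T=2 G=6 C=10): Tm = 2·8 + 4·16 = 80°C, outside 68–75°C ✗; GC 16/24 = 66.7%, outside 40.1–53.7% ✗; longest run = 3 ✓ — fails.
F4 (25 nt, A=4 T=5 G=3 C=13): Tm = 2·9 + 4·16 = 82°C, outside 68–75°C ✗; GC 16/25 = 64.0%, outside 40.1–53.7% ✗; longest run = 5, exceeds 3 ✗ — fails.

None of the candidates satisfy all criteria.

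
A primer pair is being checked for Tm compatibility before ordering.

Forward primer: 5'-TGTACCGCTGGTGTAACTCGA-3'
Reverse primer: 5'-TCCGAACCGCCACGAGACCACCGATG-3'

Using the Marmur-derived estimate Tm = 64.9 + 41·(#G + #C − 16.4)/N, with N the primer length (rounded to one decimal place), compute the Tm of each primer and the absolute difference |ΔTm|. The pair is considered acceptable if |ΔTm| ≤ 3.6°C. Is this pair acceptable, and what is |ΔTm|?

|ΔTm| = 11.4°C; the pair is not acceptable.

Forward: G+C = 11, N = 21 → Tm = 64.9 + 41·(11 − 16.4)/21 = 54.4°C.
Reverse: G+C = 17, N = 26 → Tm = 64.9 + 41·(17 − 16.4)/26 = 65.8°C.
|ΔTm| = |54.4 − 65.8| = 11.4°C, > 3.6°C.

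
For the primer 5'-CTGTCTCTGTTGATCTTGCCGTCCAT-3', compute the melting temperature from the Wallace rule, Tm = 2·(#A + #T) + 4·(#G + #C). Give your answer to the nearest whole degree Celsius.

Base counts: A=2, T=11, G=5, C=8 (length 26).
Tm = 2·(2+11) + 4·(5+8) = 2·13 + 4·13 = 26 + 52 = 78°C.

78°C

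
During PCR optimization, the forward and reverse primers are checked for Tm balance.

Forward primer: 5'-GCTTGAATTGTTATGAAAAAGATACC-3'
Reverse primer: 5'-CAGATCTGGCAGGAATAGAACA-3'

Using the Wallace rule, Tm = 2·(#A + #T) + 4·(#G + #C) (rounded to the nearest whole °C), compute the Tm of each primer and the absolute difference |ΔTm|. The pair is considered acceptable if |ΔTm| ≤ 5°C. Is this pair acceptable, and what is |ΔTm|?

|ΔTm| = 4°C; the pair is acceptable.

Forward: A=10 T=8 G=5 C=3 → Tm = 2·18 + 4·8 = 68°C.
Reverse: A=9 T=3 G=6 C=4 → Tm = 2·12 + 4·10 = 64°C.
|ΔTm| = |68 − 64| = 4°C, ≤ 5°C.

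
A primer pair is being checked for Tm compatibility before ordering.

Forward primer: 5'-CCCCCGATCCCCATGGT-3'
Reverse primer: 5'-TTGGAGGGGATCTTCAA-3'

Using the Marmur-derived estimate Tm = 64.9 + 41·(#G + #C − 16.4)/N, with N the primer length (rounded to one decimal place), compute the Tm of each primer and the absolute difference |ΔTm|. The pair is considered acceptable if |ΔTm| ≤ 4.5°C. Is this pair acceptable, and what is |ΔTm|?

Forward: G+C = 12, N = 17 → Tm = 64.9 + 41·(12 − 16.4)/17 = 54.3°C.
Reverse: G+C = 8, N = 17 → Tm = 64.9 + 41·(8 − 16.4)/17 = 44.6°C.
|ΔTm| = |54.3 − 44.6| = 9.7°C, > 4.5°C.

|ΔTm| = 9.7°C; the pair is not acceptable.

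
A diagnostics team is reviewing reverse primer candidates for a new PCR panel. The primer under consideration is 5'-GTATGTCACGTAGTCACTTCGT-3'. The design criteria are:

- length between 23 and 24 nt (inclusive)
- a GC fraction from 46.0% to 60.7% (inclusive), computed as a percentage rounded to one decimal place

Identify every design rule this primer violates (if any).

Fails: length, GC content.

Base counts: A=4, T=8, G=5, C=5 (length 22).
length: length 22, outside 23–24 ✗
GC content: GC 10/22 = 45.5%, outside 46.0–60.7% ✗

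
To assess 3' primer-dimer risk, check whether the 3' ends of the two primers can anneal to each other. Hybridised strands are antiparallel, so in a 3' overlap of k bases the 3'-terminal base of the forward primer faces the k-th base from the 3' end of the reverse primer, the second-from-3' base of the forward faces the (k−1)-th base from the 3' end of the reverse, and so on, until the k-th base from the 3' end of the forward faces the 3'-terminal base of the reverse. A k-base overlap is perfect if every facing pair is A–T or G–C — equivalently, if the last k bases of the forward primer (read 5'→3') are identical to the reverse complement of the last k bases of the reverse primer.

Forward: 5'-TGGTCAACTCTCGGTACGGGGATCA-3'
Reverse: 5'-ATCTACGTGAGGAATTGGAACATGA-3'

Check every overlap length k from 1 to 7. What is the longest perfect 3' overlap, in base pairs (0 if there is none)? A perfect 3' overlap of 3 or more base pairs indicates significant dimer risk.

Last 7 bases (5'→3') — forward …GGGATCA, reverse …AACATGA.
Reverse complement of the reverse primer's last 7 bases: TCATGTT; its first k bases are the reverse complement of the reverse primer's last k bases, so a perfect k-base overlap needs the forward primer's last k bases to equal them.
Comparing (forward last k vs required): k=1: A vs T ✗; k=2: CA vs TC ✗; k=3: TCA vs TCA ✓; k=4: ATCA vs TCAT ✗; k=5: GATCA vs TCATG ✗; k=6: GGATCA vs TCATGT ✗; k=7: GGGATCA vs TCATGTT ✗.
Only k = 3 is perfect, so the longest perfect 3' overlap is 3.

Longest perfect overlap: 3 complementary base pairs; significant dimer risk (threshold 3).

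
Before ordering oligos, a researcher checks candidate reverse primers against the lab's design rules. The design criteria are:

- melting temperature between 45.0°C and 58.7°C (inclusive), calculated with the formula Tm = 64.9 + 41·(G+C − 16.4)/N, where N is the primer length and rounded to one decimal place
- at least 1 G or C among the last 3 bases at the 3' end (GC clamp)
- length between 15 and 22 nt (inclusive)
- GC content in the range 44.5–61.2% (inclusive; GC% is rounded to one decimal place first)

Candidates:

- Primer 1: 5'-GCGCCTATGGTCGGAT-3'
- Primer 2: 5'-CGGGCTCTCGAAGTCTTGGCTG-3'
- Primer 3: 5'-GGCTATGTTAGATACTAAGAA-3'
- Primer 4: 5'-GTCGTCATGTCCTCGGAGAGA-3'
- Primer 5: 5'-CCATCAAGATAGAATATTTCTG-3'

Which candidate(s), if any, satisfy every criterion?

Primer 4 only.

Primer 1 (16 nt, A=2 T=4 G=6 C=4): Tm = 64.9 + 41·(10 − 16.4)/16 = 48.5°C ✓; 3' end GAT has 1 G/C ✓; length 16 ✓; GC 10/16 = 62.5%, outside 44.5–61.2% ✗ — fails.
Primer 2 (22 nt, A=2 T=6 G=8 C=6): Tm = 64.9 + 41·(14 − 16.4)/22 = 60.4°C, outside 45.0–58.7°C ✗; 3' end CTG has 2 G/C ✓; length 22 ✓; GC 14/22 = 63.6%, outside 44.5–61.2% ✗ — fails.
Primer 3 (21 nt, A=8 T=6 G=5 C=2): Tm = 64.9 + 41·(7 − 16.4)/21 = 46.5°C ✓; 3' end GAA has 1 G/C ✓; length 21 ✓; GC 7/21 = 33.3%, outside 44.5–61.2% ✗ — fails.
Primer 4 (21 nt, A=4 T=5 G=7 C=5): Tm = 64.9 + 41·(12 − 16.4)/21 = 56.3°C ✓; 3' end AGA has 1 G/C ✓; length 21 ✓; GC 12/21 = 57.1% ✓ — passes.
Primer 5 (22 nt, A=8 T=7 G=3 C=4): Tm = 64.9 + 41·(7 − 16.4)/22 = 47.4°C ✓; 3' end CTG has 2 G/C ✓; length 22 ✓; GC 7/22 = 31.8%, outside 44.5–61.2% ✗ — fails.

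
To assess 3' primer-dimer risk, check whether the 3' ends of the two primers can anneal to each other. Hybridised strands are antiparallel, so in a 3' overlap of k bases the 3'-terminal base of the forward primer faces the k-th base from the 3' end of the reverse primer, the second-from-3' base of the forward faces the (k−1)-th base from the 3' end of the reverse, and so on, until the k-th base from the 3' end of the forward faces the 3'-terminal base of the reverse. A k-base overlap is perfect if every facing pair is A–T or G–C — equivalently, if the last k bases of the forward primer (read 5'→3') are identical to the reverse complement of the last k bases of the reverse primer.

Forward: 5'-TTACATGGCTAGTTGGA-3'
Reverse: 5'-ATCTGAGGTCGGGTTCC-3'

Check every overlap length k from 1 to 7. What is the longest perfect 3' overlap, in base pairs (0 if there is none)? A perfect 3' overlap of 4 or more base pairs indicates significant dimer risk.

Longest perfect overlap: 3 complementary base pairs; below the dimer-risk threshold (threshold 4).

Last 7 bases (5'→3') — forward …AGTTGGA, reverse …GGGTTCC.
Reverse complement of the reverse primer's last 7 bases: GGAACCC; its first k bases are the reverse complement of the reverse primer's last k bases, so a perfect k-base overlap needs the forward primer's last k bases to equal them.
Comparing (forward last k vs required): k=1: A vs G ✗; k=2: GA vs GG ✗; k=3: GGA vs GGA ✓; k=4: TGGA vs GGAA ✗; k=5: TTGGA vs GGAAC ✗; k=6: GTTGGA vs GGAACC ✗; k=7: AGTTGGA vs GGAACCC ✗.
Only k = 3 is perfect, so the longest perfect 3' overlap is 3.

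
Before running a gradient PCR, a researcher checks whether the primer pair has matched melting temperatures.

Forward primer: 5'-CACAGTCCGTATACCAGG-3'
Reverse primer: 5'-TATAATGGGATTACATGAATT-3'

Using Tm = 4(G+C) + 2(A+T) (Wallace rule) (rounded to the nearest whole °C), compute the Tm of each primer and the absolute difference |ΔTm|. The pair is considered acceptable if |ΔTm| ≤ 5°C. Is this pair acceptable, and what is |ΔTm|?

Forward: A=5 T=3 G=4 C=6 → Tm = 2·8 + 4·10 = 56°C.
Reverse: A=8 T=8 G=4 C=1 → Tm = 2·16 + 4·5 = 52°C.
|ΔTm| = |56 − 52| = 4°C, ≤ 5°C.

|ΔTm| = 4°C; the pair is acceptable.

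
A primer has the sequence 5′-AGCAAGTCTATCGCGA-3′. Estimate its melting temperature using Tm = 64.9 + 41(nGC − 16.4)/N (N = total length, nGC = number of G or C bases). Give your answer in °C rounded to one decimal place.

43.4°C

Base counts: A=5, T=3, G=4, C=4; G+C = 8, N = 16.
Tm = 64.9 + 41·(8 − 16.4)/16 = 64.9 + -344.40/16 = 43.4°C.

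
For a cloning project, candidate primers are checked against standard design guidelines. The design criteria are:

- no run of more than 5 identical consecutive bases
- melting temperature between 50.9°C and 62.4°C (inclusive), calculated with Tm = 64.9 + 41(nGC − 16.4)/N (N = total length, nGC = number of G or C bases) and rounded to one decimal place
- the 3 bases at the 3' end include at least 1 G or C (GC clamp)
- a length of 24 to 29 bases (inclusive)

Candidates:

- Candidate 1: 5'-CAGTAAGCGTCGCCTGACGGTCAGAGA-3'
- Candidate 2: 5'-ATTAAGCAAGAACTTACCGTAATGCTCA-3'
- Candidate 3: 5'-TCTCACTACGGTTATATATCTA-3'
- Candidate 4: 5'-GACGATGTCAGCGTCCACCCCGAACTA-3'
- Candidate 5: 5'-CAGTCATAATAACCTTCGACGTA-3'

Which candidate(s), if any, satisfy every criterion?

Candidate 1 (27 nt, A=7 T=4 G=9 C=7): longest run = 2 ✓; Tm = 64.9 + 41·(16 − 16.4)/27 = 64.3°C, outside 50.9–62.4°C ✗; 3' end AGA has 1 G/C ✓; length 27 ✓ — fails.
Candidate 2 (28 nt, A=11 T=7 G=4 C=6): longest run = 2 ✓; Tm = 64.9 + 41·(10 − 16.4)/28 = 55.5°C ✓; 3' end TCA has 1 G/C ✓; length 28 ✓ — passes.
Candidate 3 (22 nt, A=6 T=9 G=2 C=5): longest run = 2 ✓; Tm = 64.9 + 41·(7 − 16.4)/22 = 47.4°C, outside 50.9–62.4°C ✗; 3' end CTA has 1 G/C ✓; length 22, outside 24–29 ✗ — fails.
Candidate 4 (27 nt, A=7 T=4 G=6 C=10): longest run = 4 ✓; Tm = 64.9 + 41·(16 − 16.4)/27 = 64.3°C, outside 50.9–62.4°C ✗; 3' end CTA has 1 G/C ✓; length 27 ✓ — fails.
Candidate 5 (23 nt, A=8 T=6 G=3 C=6): longest run = 2 ✓; Tm = 64.9 + 41·(9 − 16.4)/23 = 51.7°C ✓; 3' end GTA has 1 G/C ✓; length 23, outside 24–29 ✗ — fails.

Candidate 2 only.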